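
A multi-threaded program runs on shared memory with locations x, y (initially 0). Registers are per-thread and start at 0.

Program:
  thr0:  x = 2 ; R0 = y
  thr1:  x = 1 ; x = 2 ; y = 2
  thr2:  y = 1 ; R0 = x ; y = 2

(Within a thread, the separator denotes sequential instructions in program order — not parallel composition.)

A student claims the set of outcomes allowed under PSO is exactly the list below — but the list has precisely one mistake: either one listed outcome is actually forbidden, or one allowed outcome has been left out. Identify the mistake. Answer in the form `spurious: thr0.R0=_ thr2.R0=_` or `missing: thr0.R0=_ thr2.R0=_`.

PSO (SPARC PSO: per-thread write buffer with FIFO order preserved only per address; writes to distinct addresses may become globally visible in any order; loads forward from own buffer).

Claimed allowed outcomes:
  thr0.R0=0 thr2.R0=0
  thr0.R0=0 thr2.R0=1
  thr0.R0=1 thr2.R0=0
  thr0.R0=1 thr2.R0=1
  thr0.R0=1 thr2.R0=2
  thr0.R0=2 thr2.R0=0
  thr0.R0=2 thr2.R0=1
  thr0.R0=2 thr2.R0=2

outcome vector order: (thr0.R0,thr2.R0)
PSO (9): (0,0) (0,1) (0,2) (1,0) (1,1) (1,2) (2,0) (2,1) (2,2)
PSO∖claimed = {(0,2)}

missing: thr0.R0=0 thr2.R0=2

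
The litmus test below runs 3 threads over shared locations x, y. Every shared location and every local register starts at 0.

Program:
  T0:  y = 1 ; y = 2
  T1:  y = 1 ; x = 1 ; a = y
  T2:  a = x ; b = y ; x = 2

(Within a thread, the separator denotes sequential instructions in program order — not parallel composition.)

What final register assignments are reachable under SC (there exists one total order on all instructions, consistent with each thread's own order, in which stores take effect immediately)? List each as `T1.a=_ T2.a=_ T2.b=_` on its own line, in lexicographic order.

T1.a=1 T2.a=0 T2.b=0
T1.a=1 T2.a=0 T2.b=1
T1.a=1 T2.a=0 T2.b=2
T1.a=1 T2.a=1 T2.b=1
T1.a=1 T2.a=1 T2.b=2
T1.a=2 T2.a=0 T2.b=0
T1.a=2 T2.a=0 T2.b=1
T1.a=2 T2.a=0 T2.b=2
T1.a=2 T2.a=1 T2.b=1
T1.a=2 T2.a=1 T2.b=2

outcome vector order: (T1.a,T2.a,T2.b)
|SC outcomes| = 10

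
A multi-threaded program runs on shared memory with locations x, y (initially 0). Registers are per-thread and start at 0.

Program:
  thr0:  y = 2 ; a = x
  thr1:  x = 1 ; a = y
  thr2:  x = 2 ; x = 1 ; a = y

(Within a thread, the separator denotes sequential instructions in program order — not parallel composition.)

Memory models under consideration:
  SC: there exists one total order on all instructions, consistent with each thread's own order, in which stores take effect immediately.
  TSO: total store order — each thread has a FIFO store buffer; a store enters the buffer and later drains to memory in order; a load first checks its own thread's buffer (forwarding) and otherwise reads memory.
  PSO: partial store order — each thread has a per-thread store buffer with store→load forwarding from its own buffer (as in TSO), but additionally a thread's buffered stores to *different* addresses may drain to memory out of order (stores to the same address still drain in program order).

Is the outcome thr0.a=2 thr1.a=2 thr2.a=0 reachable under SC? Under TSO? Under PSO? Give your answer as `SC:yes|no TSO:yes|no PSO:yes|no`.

outcome vector order: (thr0.a,thr1.a,thr2.a)
under SC → 022 100 102 120 122 202 222
under TSO → 000 002 020 022 100 102 120 122 200 202 220 222
under PSO → 000 002 020 022 100 102 120 122 200 202 220 222
target 220 ∈ {TSO,PSO}

SC:no TSO:yes PSO:yes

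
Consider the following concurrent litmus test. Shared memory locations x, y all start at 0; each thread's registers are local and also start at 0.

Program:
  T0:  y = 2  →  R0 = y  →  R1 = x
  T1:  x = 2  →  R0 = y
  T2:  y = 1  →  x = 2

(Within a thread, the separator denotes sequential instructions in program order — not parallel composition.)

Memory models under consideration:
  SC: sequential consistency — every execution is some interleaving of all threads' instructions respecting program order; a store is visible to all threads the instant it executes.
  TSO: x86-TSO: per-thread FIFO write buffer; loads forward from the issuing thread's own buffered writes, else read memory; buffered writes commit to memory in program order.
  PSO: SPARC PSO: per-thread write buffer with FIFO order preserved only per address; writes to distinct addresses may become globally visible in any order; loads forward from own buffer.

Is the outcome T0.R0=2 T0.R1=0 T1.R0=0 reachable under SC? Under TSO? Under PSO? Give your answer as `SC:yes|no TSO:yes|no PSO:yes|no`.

outcome vector order: (T0.R0,T0.R1,T1.R0)
SC: 9 outcomes — {(1,0,1); (1,2,0); (1,2,1); (1,2,2); (2,0,1); (2,0,2); (2,2,0); (2,2,1); (2,2,2)}
TSO: 12 outcomes — {(1,0,0); (1,0,1); (1,0,2); (1,2,0); (1,2,1); (1,2,2); (2,0,0); (2,0,1); (2,0,2); (2,2,0); (2,2,1); (2,2,2)}
PSO: 12 outcomes — {(1,0,0); (1,0,1); (1,0,2); (1,2,0); (1,2,1); (1,2,2); (2,0,0); (2,0,1); (2,0,2); (2,2,0); (2,2,1); (2,2,2)}
target (2,0,0) ∈ {TSO,PSO}

SC:no TSO:yes PSO:yes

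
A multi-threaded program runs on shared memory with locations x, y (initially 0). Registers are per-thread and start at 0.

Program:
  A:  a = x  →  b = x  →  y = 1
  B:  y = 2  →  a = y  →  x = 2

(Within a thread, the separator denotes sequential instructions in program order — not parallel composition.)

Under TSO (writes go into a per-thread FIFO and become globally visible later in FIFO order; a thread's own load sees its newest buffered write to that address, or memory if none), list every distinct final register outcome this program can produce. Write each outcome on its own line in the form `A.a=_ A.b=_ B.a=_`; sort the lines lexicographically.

outcome vector order: (A.a,A.b,B.a)
|TSO outcomes| = 4

A.a=0 A.b=0 B.a=1
A.a=0 A.b=0 B.a=2
A.a=0 A.b=2 B.a=2
A.a=2 A.b=2 B.a=2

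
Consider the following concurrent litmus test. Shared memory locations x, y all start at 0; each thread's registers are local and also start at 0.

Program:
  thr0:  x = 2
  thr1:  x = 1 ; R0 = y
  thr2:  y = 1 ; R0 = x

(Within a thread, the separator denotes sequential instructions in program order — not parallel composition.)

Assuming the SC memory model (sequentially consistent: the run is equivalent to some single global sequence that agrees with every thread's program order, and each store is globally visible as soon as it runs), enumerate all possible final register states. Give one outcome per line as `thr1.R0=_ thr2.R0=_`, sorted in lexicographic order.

thr1.R0=0 thr2.R0=1
thr1.R0=0 thr2.R0=2
thr1.R0=1 thr2.R0=0
thr1.R0=1 thr2.R0=1
thr1.R0=1 thr2.R0=2

outcome vector order: (thr1.R0,thr2.R0)
|SC outcomes| = 5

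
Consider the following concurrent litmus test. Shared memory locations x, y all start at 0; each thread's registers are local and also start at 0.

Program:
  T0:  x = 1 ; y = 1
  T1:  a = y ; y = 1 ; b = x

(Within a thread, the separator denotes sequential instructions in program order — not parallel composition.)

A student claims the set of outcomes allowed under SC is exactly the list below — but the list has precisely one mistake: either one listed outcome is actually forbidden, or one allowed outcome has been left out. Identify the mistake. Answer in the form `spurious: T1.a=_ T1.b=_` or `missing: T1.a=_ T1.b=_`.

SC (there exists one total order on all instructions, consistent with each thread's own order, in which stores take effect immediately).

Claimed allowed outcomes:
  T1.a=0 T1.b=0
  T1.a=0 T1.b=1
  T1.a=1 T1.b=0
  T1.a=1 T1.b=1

outcome vector order: (T1.a,T1.b)
SC: 3 outcomes — {00 01 11}
claimed∖SC = {10}

spurious: T1.a=1 T1.b=0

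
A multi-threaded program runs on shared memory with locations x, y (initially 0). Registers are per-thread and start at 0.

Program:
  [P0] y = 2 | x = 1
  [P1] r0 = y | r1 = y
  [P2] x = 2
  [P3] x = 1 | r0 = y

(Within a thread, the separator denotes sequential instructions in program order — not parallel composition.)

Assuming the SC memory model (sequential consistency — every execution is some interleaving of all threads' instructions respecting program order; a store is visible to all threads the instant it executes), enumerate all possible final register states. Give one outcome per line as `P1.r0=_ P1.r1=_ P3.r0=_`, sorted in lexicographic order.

P1.r0=0 P1.r1=0 P3.r0=0
P1.r0=0 P1.r1=0 P3.r0=2
P1.r0=0 P1.r1=2 P3.r0=0
P1.r0=0 P1.r1=2 P3.r0=2
P1.r0=2 P1.r1=2 P3.r0=0
P1.r0=2 P1.r1=2 P3.r0=2

outcome vector order: (P1.r0,P1.r1,P3.r0)
|SC outcomes| = 6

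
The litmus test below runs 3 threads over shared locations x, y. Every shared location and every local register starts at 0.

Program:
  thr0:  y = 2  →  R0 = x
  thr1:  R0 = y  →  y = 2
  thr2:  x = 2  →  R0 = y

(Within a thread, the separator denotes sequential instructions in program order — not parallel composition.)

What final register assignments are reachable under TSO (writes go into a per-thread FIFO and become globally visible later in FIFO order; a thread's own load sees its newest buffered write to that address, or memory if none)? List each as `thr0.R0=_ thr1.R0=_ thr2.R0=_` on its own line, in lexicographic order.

thr0.R0=0 thr1.R0=0 thr2.R0=0
thr0.R0=0 thr1.R0=0 thr2.R0=2
thr0.R0=0 thr1.R0=2 thr2.R0=0
thr0.R0=0 thr1.R0=2 thr2.R0=2
thr0.R0=2 thr1.R0=0 thr2.R0=0
thr0.R0=2 thr1.R0=0 thr2.R0=2
thr0.R0=2 thr1.R0=2 thr2.R0=0
thr0.R0=2 thr1.R0=2 thr2.R0=2

outcome vector order: (thr0.R0,thr1.R0,thr2.R0)
|TSO outcomes| = 8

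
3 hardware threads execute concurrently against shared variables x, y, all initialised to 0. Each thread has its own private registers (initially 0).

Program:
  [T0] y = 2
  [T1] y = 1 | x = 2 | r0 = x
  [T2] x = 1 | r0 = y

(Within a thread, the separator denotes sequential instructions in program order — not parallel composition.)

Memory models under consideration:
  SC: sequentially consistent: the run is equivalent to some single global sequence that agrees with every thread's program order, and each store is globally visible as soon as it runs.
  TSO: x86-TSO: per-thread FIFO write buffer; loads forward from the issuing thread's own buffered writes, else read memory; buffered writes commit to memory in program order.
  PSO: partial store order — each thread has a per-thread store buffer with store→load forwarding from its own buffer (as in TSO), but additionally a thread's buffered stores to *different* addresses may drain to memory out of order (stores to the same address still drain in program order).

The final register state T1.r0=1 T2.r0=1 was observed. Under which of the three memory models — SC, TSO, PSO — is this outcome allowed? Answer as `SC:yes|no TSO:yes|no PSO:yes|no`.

SC:yes TSO:yes PSO:yes

outcome vector order: (T1.r0,T2.r0)
under SC → 11 12 20 21 22
under TSO → 10 11 12 20 21 22
under PSO → 10 11 12 20 21 22
target 11 ∈ {SC,TSO,PSO}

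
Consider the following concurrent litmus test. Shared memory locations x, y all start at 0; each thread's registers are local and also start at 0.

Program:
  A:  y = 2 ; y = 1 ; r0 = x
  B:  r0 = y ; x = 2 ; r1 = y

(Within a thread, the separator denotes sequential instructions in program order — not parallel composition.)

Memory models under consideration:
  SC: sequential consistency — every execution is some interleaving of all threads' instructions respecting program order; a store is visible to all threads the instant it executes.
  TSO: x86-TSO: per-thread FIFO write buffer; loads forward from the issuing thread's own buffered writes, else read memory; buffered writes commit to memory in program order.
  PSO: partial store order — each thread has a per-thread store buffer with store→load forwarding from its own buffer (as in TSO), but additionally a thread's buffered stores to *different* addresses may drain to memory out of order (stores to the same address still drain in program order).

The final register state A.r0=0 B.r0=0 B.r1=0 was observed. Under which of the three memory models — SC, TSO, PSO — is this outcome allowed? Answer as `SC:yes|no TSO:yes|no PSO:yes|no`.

outcome vector order: (A.r0,B.r0,B.r1)
[SC] allowed = {(0,0,1); (0,1,1); (0,2,1); (2,0,0); (2,0,1); (2,0,2); (2,1,1); (2,2,1); (2,2,2)}
[TSO] allowed = {(0,0,0); (0,0,1); (0,0,2); (0,1,1); (0,2,1); (0,2,2); (2,0,0); (2,0,1); (2,0,2); (2,1,1); (2,2,1); (2,2,2)}
[PSO] allowed = {(0,0,0); (0,0,1); (0,0,2); (0,1,1); (0,2,1); (0,2,2); (2,0,0); (2,0,1); (2,0,2); (2,1,1); (2,2,1); (2,2,2)}
target (0,0,0) ∈ {TSO,PSO}

SC:no TSO:yes PSO:yes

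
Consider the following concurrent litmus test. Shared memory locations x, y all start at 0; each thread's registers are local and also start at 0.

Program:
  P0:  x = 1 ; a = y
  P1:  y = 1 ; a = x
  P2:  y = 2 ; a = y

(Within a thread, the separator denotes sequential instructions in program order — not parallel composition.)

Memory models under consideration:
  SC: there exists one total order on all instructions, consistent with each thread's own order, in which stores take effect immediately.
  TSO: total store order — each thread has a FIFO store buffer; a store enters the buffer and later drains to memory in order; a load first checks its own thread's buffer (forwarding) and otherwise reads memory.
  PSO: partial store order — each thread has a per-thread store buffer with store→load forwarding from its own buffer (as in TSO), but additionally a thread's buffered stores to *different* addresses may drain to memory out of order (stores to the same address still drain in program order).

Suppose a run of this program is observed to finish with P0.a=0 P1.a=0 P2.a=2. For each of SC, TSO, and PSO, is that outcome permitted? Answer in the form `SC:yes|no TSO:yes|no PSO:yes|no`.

outcome vector order: (P0.a,P1.a,P2.a)
[SC] allowed = {<0 1 1>; <0 1 2>; <1 0 1>; <1 0 2>; <1 1 1>; <1 1 2>; <2 0 2>; <2 1 1>; <2 1 2>}
[TSO] allowed = {<0 0 1>; <0 0 2>; <0 1 1>; <0 1 2>; <1 0 1>; <1 0 2>; <1 1 1>; <1 1 2>; <2 0 1>; <2 0 2>; <2 1 1>; <2 1 2>}
[PSO] allowed = {<0 0 1>; <0 0 2>; <0 1 1>; <0 1 2>; <1 0 1>; <1 0 2>; <1 1 1>; <1 1 2>; <2 0 1>; <2 0 2>; <2 1 1>; <2 1 2>}
target <0 0 2> ∈ {TSO,PSO}

SC:no TSO:yes PSO:yes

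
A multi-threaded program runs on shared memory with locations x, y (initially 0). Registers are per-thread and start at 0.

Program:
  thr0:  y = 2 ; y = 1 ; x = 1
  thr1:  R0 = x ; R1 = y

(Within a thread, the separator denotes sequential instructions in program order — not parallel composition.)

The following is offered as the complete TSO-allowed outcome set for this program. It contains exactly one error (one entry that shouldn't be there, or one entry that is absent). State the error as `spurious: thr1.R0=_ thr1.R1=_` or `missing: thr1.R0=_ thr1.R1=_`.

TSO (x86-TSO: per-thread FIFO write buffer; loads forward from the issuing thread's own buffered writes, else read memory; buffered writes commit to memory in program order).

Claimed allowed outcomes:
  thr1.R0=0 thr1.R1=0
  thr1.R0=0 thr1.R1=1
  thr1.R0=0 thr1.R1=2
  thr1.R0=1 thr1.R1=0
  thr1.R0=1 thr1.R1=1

outcome vector order: (thr1.R0,thr1.R1)
TSO: 4 outcomes — {(0,0); (0,1); (0,2); (1,1)}
claimed∖TSO = {(1,0)}

spurious: thr1.R0=1 thr1.R1=0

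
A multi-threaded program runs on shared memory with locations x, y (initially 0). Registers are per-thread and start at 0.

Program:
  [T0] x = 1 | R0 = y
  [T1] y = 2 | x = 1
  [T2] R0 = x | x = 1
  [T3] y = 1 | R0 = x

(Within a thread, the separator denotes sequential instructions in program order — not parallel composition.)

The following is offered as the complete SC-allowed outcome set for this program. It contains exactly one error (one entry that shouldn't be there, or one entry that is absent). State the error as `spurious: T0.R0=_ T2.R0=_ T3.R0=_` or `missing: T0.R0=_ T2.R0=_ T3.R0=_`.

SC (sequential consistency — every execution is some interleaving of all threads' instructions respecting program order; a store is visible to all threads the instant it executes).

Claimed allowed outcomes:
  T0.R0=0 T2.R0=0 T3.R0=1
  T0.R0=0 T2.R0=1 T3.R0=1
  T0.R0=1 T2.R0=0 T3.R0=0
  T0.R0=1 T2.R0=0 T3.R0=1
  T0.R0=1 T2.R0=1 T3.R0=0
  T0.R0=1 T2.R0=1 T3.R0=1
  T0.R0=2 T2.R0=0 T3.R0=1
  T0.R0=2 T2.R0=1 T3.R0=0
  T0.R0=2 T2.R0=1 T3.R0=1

missing: T0.R0=2 T2.R0=0 T3.R0=0

outcome vector order: (T0.R0,T2.R0,T3.R0)
[SC] allowed = {001 011 100 101 110 111 200 201 210 211}
SC∖claimed = {200}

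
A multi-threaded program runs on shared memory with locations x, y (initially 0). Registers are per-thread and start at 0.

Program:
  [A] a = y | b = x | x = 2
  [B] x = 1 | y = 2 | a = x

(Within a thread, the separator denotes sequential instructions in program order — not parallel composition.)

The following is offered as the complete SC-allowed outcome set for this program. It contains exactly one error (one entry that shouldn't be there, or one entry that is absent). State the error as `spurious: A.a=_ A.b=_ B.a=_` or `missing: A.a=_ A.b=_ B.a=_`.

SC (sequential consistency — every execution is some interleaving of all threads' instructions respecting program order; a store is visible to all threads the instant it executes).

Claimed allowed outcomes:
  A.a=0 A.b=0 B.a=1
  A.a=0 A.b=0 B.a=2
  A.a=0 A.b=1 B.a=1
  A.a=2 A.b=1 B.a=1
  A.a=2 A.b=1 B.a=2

outcome vector order: (A.a,A.b,B.a)
[SC] allowed = {001, 002, 011, 012, 211, 212}
SC∖claimed = {012}

missing: A.a=0 A.b=1 B.a=2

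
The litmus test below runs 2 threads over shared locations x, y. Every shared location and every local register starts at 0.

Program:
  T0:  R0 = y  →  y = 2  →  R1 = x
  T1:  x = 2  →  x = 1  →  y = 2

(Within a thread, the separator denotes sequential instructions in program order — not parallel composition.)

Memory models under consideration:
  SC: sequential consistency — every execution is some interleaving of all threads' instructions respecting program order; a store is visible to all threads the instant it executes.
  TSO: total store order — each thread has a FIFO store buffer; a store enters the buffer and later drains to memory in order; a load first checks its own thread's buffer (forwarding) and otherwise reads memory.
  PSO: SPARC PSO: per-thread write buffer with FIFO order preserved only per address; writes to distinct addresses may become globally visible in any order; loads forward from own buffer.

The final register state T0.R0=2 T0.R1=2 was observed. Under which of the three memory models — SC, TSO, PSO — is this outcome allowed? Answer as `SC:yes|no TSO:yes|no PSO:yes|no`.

SC:no TSO:no PSO:yes

outcome vector order: (T0.R0,T0.R1)
under SC → (0,0); (0,1); (0,2); (2,1)
under TSO → (0,0); (0,1); (0,2); (2,1)
under PSO → (0,0); (0,1); (0,2); (2,0); (2,1); (2,2)
target (2,2) ∈ {PSO}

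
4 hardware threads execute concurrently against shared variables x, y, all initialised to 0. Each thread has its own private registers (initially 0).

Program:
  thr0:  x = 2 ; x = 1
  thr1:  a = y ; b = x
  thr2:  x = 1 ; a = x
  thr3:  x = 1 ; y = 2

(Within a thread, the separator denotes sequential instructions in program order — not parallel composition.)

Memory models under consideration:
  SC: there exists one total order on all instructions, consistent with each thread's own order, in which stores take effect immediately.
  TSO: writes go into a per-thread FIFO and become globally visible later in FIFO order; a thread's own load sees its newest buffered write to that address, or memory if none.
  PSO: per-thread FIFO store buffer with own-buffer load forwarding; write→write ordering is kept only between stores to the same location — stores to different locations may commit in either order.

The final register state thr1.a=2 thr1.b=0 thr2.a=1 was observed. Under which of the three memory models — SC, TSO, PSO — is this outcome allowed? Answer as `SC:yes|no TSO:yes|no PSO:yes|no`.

outcome vector order: (thr1.a,thr1.b,thr2.a)
[SC] allowed = {0/0/1; 0/0/2; 0/1/1; 0/1/2; 0/2/1; 0/2/2; 2/1/1; 2/1/2; 2/2/1; 2/2/2}
[TSO] allowed = {0/0/1; 0/0/2; 0/1/1; 0/1/2; 0/2/1; 0/2/2; 2/1/1; 2/1/2; 2/2/1; 2/2/2}
[PSO] allowed = {0/0/1; 0/0/2; 0/1/1; 0/1/2; 0/2/1; 0/2/2; 2/0/1; 2/0/2; 2/1/1; 2/1/2; 2/2/1; 2/2/2}
target 2/0/1 ∈ {PSO}

SC:no TSO:no PSO:yes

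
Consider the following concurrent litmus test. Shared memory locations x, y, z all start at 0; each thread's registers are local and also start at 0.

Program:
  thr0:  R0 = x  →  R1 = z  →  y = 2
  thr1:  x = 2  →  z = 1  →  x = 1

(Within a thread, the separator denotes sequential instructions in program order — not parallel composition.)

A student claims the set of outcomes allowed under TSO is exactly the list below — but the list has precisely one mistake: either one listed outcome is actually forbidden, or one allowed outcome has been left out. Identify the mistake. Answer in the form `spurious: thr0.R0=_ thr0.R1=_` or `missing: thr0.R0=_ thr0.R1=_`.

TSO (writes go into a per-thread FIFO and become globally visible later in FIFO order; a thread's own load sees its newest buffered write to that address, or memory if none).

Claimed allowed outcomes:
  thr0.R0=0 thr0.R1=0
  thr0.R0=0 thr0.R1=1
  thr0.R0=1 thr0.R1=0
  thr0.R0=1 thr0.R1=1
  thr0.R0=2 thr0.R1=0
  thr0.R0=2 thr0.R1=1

outcome vector order: (thr0.R0,thr0.R1)
under TSO → <0 0>; <0 1>; <1 1>; <2 0>; <2 1>
claimed∖TSO = {<1 0>}

spurious: thr0.R0=1 thr0.R1=0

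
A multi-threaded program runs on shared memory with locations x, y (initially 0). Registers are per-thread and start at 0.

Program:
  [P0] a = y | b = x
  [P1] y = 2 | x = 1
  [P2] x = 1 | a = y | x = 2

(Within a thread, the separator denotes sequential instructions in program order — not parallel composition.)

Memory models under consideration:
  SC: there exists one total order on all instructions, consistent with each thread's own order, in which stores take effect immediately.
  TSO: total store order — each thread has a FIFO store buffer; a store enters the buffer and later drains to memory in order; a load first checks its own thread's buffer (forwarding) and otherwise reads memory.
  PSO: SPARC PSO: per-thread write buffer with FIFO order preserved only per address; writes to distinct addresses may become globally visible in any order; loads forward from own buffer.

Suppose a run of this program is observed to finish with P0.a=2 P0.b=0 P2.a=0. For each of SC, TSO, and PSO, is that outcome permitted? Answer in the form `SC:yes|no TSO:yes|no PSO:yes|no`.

SC:no TSO:yes PSO:yes

outcome vector order: (P0.a,P0.b,P2.a)
[SC] allowed = {0/0/0 0/0/2 0/1/0 0/1/2 0/2/0 0/2/2 2/0/2 2/1/0 2/1/2 2/2/0 2/2/2}
[TSO] allowed = {0/0/0 0/0/2 0/1/0 0/1/2 0/2/0 0/2/2 2/0/0 2/0/2 2/1/0 2/1/2 2/2/0 2/2/2}
[PSO] allowed = {0/0/0 0/0/2 0/1/0 0/1/2 0/2/0 0/2/2 2/0/0 2/0/2 2/1/0 2/1/2 2/2/0 2/2/2}
target 2/0/0 ∈ {TSO,PSO}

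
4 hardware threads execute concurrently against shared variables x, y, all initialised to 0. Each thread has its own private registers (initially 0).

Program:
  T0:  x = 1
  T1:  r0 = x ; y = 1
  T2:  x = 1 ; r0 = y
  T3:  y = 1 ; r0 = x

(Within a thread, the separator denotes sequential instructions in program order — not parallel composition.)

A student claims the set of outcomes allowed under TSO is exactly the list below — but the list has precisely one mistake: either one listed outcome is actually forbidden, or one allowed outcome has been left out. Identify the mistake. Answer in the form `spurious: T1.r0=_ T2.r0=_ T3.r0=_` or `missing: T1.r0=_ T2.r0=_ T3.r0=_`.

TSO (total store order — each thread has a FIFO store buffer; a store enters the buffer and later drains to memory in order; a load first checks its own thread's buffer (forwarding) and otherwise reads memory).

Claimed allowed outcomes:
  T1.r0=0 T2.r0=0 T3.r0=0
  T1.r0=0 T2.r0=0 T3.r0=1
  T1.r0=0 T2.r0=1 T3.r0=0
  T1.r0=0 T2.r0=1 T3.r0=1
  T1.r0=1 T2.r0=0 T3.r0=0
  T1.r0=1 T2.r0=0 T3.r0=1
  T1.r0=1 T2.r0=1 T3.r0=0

outcome vector order: (T1.r0,T2.r0,T3.r0)
[TSO] allowed = {<0 0 0>; <0 0 1>; <0 1 0>; <0 1 1>; <1 0 0>; <1 0 1>; <1 1 0>; <1 1 1>}
TSO∖claimed = {<1 1 1>}

missing: T1.r0=1 T2.r0=1 T3.r0=1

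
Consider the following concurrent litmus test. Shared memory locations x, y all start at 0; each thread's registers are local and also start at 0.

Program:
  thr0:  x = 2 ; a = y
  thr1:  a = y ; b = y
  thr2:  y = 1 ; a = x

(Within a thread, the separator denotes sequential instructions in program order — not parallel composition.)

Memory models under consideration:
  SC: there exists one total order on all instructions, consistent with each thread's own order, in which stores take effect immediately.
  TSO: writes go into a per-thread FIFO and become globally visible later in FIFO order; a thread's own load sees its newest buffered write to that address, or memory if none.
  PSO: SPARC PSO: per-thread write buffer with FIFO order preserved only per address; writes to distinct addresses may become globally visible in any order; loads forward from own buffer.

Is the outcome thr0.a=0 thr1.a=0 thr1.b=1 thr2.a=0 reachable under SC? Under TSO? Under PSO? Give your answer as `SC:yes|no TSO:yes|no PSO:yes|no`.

SC:no TSO:yes PSO:yes

outcome vector order: (thr0.a,thr1.a,thr1.b,thr2.a)
SC (9): 0002; 0012; 0112; 1000; 1002; 1010; 1012; 1110; 1112
TSO (12): 0000; 0002; 0010; 0012; 0110; 0112; 1000; 1002; 1010; 1012; 1110; 1112
PSO (12): 0000; 0002; 0010; 0012; 0110; 0112; 1000; 1002; 1010; 1012; 1110; 1112
target 0010 ∈ {TSO,PSO}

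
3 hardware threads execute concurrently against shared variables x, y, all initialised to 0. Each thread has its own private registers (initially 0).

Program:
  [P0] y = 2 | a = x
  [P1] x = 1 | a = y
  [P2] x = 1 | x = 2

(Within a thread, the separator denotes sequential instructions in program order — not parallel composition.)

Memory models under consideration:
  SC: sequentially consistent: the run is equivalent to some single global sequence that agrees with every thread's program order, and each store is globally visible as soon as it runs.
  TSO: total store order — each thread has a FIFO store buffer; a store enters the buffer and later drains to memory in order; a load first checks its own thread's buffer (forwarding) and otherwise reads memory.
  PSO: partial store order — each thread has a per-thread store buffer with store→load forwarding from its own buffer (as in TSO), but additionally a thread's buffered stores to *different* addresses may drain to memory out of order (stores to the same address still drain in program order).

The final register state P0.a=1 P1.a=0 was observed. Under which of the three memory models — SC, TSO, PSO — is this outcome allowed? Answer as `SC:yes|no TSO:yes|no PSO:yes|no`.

outcome vector order: (P0.a,P1.a)
under SC → (0,2) (1,0) (1,2) (2,0) (2,2)
under TSO → (0,0) (0,2) (1,0) (1,2) (2,0) (2,2)
under PSO → (0,0) (0,2) (1,0) (1,2) (2,0) (2,2)
target (1,0) ∈ {SC,TSO,PSO}

SC:yes TSO:yes PSO:yes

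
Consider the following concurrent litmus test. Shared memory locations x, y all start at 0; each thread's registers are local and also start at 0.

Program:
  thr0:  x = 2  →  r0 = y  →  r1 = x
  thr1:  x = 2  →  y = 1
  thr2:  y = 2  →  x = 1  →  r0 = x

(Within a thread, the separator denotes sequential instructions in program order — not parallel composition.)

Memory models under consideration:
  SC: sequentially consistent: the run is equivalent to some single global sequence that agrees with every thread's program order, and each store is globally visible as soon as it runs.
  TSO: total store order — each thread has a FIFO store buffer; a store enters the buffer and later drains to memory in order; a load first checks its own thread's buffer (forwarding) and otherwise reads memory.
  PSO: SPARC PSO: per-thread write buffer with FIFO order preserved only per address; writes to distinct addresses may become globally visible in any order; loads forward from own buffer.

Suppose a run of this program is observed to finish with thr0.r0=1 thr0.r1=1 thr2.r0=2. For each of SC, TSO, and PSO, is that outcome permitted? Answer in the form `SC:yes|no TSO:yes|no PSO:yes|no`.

SC:no TSO:no PSO:yes

outcome vector order: (thr0.r0,thr0.r1,thr2.r0)
under SC → 0/1/1; 0/1/2; 0/2/1; 0/2/2; 1/1/1; 1/2/1; 1/2/2; 2/1/1; 2/1/2; 2/2/1; 2/2/2
under TSO → 0/1/1; 0/1/2; 0/2/1; 0/2/2; 1/1/1; 1/2/1; 1/2/2; 2/1/1; 2/1/2; 2/2/1; 2/2/2
under PSO → 0/1/1; 0/1/2; 0/2/1; 0/2/2; 1/1/1; 1/1/2; 1/2/1; 1/2/2; 2/1/1; 2/1/2; 2/2/1; 2/2/2
target 1/1/2 ∈ {PSO}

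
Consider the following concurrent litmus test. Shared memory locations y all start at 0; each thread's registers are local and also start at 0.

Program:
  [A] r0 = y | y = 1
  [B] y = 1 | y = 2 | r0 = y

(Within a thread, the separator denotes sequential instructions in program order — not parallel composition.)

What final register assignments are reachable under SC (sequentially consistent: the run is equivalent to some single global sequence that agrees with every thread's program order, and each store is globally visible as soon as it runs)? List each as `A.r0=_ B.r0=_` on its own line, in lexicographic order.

outcome vector order: (A.r0,B.r0)
|SC outcomes| = 6

A.r0=0 B.r0=1
A.r0=0 B.r0=2
A.r0=1 B.r0=1
A.r0=1 B.r0=2
A.r0=2 B.r0=1
A.r0=2 B.r0=2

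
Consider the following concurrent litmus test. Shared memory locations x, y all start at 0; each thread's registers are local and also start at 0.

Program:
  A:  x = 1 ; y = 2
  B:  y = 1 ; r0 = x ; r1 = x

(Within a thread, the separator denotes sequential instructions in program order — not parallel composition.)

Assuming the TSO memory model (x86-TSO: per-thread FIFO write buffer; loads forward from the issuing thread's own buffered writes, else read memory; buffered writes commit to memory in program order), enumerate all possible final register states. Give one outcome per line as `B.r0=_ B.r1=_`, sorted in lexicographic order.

B.r0=0 B.r1=0
B.r0=0 B.r1=1
B.r0=1 B.r1=1

outcome vector order: (B.r0,B.r1)
|TSO outcomes| = 3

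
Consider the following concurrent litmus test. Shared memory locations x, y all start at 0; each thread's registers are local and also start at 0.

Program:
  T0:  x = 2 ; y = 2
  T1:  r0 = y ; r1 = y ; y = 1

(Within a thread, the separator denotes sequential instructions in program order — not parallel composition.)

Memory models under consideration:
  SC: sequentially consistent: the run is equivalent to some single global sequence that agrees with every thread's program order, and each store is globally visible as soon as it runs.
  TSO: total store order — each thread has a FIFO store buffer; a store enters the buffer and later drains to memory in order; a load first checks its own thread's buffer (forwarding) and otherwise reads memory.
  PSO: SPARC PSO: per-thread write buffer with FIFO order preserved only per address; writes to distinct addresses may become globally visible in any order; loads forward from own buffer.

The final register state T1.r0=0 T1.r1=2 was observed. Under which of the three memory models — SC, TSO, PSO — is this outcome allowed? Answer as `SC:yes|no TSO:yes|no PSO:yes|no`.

outcome vector order: (T1.r0,T1.r1)
[SC] allowed = {00, 02, 22}
[TSO] allowed = {00, 02, 22}
[PSO] allowed = {00, 02, 22}
target 02 ∈ {SC,TSO,PSO}

SC:yes TSO:yes PSO:yes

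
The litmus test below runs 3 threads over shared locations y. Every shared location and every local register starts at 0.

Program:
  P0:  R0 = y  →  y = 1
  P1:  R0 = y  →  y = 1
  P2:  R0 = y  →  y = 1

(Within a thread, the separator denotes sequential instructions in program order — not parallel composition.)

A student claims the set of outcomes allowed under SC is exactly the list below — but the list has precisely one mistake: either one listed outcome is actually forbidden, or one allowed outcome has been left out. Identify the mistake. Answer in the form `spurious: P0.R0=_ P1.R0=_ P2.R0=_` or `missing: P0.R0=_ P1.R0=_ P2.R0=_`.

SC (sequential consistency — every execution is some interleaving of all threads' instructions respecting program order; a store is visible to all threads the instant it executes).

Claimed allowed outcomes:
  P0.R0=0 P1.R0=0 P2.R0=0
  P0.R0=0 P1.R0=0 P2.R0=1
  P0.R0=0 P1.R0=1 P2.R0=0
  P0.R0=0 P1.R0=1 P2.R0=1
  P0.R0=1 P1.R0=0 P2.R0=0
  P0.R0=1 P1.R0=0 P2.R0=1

missing: P0.R0=1 P1.R0=1 P2.R0=0

outcome vector order: (P0.R0,P1.R0,P2.R0)
under SC → <0 0 0> <0 0 1> <0 1 0> <0 1 1> <1 0 0> <1 0 1> <1 1 0>
SC∖claimed = {<1 1 0>}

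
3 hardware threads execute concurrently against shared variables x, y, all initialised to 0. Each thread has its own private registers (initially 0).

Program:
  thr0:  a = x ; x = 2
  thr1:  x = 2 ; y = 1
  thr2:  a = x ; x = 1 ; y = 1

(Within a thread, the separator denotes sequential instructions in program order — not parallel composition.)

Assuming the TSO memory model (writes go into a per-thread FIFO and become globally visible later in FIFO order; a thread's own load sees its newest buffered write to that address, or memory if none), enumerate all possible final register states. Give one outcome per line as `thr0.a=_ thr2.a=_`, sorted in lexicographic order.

thr0.a=0 thr2.a=0
thr0.a=0 thr2.a=2
thr0.a=1 thr2.a=0
thr0.a=1 thr2.a=2
thr0.a=2 thr2.a=0
thr0.a=2 thr2.a=2

outcome vector order: (thr0.a,thr2.a)
|TSO outcomes| = 6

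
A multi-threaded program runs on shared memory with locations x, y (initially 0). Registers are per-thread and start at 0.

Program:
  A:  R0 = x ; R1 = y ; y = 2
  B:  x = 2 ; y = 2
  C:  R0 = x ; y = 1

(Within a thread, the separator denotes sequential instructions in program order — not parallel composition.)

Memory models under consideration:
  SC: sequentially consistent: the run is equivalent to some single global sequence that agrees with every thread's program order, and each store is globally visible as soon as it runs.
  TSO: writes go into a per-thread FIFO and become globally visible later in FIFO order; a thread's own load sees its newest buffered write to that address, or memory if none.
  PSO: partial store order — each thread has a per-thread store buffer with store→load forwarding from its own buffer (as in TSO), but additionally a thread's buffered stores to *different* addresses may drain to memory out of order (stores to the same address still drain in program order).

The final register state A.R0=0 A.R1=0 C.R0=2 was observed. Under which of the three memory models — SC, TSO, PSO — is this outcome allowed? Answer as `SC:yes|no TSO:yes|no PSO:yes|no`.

outcome vector order: (A.R0,A.R1,C.R0)
SC: 12 outcomes — {000 002 010 012 020 022 200 202 210 212 220 222}
TSO: 12 outcomes — {000 002 010 012 020 022 200 202 210 212 220 222}
PSO: 12 outcomes — {000 002 010 012 020 022 200 202 210 212 220 222}
target 002 ∈ {SC,TSO,PSO}

SC:yes TSO:yes PSO:yes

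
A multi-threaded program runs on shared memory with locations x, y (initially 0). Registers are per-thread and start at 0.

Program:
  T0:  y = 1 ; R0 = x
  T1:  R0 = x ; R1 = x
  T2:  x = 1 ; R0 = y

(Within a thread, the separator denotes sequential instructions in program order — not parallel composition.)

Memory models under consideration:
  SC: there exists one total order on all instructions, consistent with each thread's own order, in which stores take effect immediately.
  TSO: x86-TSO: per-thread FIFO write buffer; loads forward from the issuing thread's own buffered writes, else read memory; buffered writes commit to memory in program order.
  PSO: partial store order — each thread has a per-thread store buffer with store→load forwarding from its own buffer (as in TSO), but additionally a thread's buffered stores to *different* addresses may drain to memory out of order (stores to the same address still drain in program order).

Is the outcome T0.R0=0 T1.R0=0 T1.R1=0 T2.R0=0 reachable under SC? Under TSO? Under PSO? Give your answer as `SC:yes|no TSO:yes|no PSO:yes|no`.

SC:no TSO:yes PSO:yes

outcome vector order: (T0.R0,T1.R0,T1.R1,T2.R0)
[SC] allowed = {(0,0,0,1) (0,0,1,1) (0,1,1,1) (1,0,0,0) (1,0,0,1) (1,0,1,0) (1,0,1,1) (1,1,1,0) (1,1,1,1)}
[TSO] allowed = {(0,0,0,0) (0,0,0,1) (0,0,1,0) (0,0,1,1) (0,1,1,0) (0,1,1,1) (1,0,0,0) (1,0,0,1) (1,0,1,0) (1,0,1,1) (1,1,1,0) (1,1,1,1)}
[PSO] allowed = {(0,0,0,0) (0,0,0,1) (0,0,1,0) (0,0,1,1) (0,1,1,0) (0,1,1,1) (1,0,0,0) (1,0,0,1) (1,0,1,0) (1,0,1,1) (1,1,1,0) (1,1,1,1)}
target (0,0,0,0) ∈ {TSO,PSO}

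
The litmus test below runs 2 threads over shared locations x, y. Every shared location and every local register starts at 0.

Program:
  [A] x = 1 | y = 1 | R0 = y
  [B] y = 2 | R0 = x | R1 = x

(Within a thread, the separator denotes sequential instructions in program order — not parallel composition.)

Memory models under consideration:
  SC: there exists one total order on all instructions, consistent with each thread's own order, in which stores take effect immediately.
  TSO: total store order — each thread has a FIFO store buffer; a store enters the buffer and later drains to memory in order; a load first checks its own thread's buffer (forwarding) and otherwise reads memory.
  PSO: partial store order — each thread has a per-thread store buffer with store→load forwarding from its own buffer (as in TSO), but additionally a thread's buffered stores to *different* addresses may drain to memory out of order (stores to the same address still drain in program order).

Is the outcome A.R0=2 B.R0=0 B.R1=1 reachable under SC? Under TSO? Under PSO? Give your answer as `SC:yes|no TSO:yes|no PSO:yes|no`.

SC:no TSO:yes PSO:yes

outcome vector order: (A.R0,B.R0,B.R1)
SC (4): 1/0/0 1/0/1 1/1/1 2/1/1
TSO (6): 1/0/0 1/0/1 1/1/1 2/0/0 2/0/1 2/1/1
PSO (6): 1/0/0 1/0/1 1/1/1 2/0/0 2/0/1 2/1/1
target 2/0/1 ∈ {TSO,PSO}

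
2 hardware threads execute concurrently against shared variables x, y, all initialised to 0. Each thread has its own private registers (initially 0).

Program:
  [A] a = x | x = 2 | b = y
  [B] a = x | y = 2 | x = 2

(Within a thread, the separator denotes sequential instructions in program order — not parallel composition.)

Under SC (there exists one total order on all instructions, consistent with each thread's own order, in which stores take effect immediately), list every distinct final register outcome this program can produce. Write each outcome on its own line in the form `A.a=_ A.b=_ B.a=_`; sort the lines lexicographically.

outcome vector order: (A.a,A.b,B.a)
|SC outcomes| = 5

A.a=0 A.b=0 B.a=0
A.a=0 A.b=0 B.a=2
A.a=0 A.b=2 B.a=0
A.a=0 A.b=2 B.a=2
A.a=2 A.b=2 B.a=0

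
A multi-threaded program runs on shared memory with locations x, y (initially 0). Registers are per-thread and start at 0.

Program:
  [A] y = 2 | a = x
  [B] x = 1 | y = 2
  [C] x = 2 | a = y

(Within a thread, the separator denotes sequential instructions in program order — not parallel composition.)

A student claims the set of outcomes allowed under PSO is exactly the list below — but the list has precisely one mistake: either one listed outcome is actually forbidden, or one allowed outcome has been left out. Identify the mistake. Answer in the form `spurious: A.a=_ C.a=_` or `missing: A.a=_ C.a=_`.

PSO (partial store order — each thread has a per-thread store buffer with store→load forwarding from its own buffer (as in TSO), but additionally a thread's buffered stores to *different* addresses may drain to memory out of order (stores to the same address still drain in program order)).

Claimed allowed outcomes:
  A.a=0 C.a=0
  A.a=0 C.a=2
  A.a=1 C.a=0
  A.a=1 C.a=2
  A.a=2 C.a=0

missing: A.a=2 C.a=2

outcome vector order: (A.a,C.a)
[PSO] allowed = {0/0, 0/2, 1/0, 1/2, 2/0, 2/2}
PSO∖claimed = {2/2}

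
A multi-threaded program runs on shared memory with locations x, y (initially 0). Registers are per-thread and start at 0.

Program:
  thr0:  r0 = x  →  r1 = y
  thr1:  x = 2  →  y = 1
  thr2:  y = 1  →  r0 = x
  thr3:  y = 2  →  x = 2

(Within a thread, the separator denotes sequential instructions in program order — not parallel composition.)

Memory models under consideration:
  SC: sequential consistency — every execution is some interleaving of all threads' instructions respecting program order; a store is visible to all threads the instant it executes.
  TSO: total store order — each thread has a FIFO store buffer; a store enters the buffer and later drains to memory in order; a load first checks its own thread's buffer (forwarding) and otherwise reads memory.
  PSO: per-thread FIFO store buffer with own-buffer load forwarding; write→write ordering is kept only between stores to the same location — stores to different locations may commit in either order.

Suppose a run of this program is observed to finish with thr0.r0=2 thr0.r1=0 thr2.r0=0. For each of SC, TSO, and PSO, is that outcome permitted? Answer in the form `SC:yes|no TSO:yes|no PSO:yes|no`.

SC:no TSO:yes PSO:yes

outcome vector order: (thr0.r0,thr0.r1,thr2.r0)
[SC] allowed = {<0 0 0>; <0 0 2>; <0 1 0>; <0 1 2>; <0 2 0>; <0 2 2>; <2 0 2>; <2 1 0>; <2 1 2>; <2 2 0>; <2 2 2>}
[TSO] allowed = {<0 0 0>; <0 0 2>; <0 1 0>; <0 1 2>; <0 2 0>; <0 2 2>; <2 0 0>; <2 0 2>; <2 1 0>; <2 1 2>; <2 2 0>; <2 2 2>}
[PSO] allowed = {<0 0 0>; <0 0 2>; <0 1 0>; <0 1 2>; <0 2 0>; <0 2 2>; <2 0 0>; <2 0 2>; <2 1 0>; <2 1 2>; <2 2 0>; <2 2 2>}
target <2 0 0> ∈ {TSO,PSO}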